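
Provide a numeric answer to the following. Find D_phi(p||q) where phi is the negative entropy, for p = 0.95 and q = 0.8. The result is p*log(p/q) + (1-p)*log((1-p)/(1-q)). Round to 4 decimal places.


Bregman divergence with negative entropy generator:
D = p*log(p/q) + (1-p)*log((1-p)/(1-q)).
p = 0.95, q = 0.8.
p*log(p/q) = 0.95*log(0.95/0.8) = 0.163258.
(1-p)*log((1-p)/(1-q)) = 0.05*log(0.05/0.2) = -0.069315.
D = 0.163258 + -0.069315 = 0.0939

0.0939


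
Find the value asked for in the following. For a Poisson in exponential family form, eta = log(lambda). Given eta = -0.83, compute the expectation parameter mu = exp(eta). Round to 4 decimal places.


Expectation parameter for Poisson exponential family:
mu = exp(eta).
eta = -0.83.
mu = exp(-0.83) = 0.4360

0.4360


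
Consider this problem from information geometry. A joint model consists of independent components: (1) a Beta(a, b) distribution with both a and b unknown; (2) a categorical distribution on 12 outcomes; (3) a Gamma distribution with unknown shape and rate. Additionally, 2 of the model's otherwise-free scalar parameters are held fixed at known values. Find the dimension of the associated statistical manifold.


The dimension of a statistical manifold equals the number of free
(independent) real parameters of the model. For a product of independent
blocks the parameter counts add.
- Beta (a, b): 2.
- categorical on 12 outcomes (probabilities sum to 1): 12-1 = 11.
- Gamma (shape, rate): 2.
Total = 2 + 11 + 2 = 15.
2 parameter(s) fixed at known values: 15 - 2 = 13.
Dimension = 13

13


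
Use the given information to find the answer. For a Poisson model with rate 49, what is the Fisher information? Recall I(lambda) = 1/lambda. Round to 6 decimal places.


Fisher information for Poisson: I(lambda) = 1/lambda.
lambda = 49.
I(lambda) = 1/49 = 0.020408

0.020408


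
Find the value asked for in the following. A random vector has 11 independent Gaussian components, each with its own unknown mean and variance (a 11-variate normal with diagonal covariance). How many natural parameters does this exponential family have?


Exponential family dimension calculation:
Each univariate normal has two natural parameters (mu/sigma^2 and -1/(2 sigma^2)).
With 11 independent components, dim = 2 * 11 = 22.

22


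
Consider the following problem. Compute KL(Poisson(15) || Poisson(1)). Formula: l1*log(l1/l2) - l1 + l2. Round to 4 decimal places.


KL divergence for Poisson:
KL = l1*log(l1/l2) - l1 + l2.
l1 = 15, l2 = 1.
log(15/1) = 2.70805.
l1*log(l1/l2) = 15 * 2.70805 = 40.620753.
KL = 40.620753 - 15 + 1 = 26.6208

26.6208


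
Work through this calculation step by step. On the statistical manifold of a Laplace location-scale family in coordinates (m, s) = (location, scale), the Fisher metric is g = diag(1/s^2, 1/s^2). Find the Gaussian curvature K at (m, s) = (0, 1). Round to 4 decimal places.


The metric has the form g = (A dm^2 + B ds^2)/s^2 with A = 1, B = 1.
Substitute u = sqrt(A/B)*m: g = B*(du^2 + ds^2)/s^2, i.e. B times the
Poincare upper half-plane metric, which has constant Gaussian curvature -1.
Scaling a 2D metric by a constant c divides the Gaussian curvature by c,
so K = -1/B = -1/(1) = -1.0000 everywhere (the point (m, s) = (0, 1) is irrelevant:
the curvature is constant).
The requested Gaussian curvature is K = -1.0000.

-1.0000


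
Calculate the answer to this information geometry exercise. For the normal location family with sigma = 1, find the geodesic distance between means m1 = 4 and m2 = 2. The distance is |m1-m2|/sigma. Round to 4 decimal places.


On the fixed-variance normal subfamily, geodesic distance = |m1-m2|/sigma.
|4 - 2| = 2.
sigma = 1.
d = 2/1 = 2.0000

2.0000


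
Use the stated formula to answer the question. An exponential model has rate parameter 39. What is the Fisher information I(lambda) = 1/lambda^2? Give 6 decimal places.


Fisher information for exponential: I(lambda) = 1/lambda^2.
lambda = 39, lambda^2 = 1521.
I = 1/1521 = 0.000657

0.000657


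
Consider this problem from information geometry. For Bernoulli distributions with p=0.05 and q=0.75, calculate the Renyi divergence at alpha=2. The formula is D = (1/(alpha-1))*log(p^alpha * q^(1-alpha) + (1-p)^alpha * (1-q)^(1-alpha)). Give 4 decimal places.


Renyi divergence of order alpha between Bernoulli distributions:
D = (1/(alpha-1))*log(p^alpha * q^(1-alpha) + (1-p)^alpha * (1-q)^(1-alpha)).
alpha = 2, p = 0.05, q = 0.75.
p^alpha * q^(1-alpha) = 0.05^2 * 0.75^-1 = 0.003333.
(1-p)^alpha * (1-q)^(1-alpha) = 0.95^2 * 0.25^-1 = 3.61.
sum = 0.003333 + 3.61 = 3.613333.
D = (1/1)*log(3.613333) = 1.2846

1.2846


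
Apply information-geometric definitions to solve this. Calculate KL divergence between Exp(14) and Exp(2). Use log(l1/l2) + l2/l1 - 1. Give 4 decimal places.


KL divergence for exponential family:
KL = log(l1/l2) + l2/l1 - 1.
log(14/2) = 1.94591.
2/14 = 0.142857.
KL = 1.94591 + 0.142857 - 1 = 1.0888

1.0888


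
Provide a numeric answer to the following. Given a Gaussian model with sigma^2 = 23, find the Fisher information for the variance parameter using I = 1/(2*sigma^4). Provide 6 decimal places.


Fisher information for variance: I(sigma^2) = 1/(2*sigma^4).
sigma^2 = 23, so sigma^4 = 529.
I = 1/(2*529) = 1/1058 = 0.000945

0.000945


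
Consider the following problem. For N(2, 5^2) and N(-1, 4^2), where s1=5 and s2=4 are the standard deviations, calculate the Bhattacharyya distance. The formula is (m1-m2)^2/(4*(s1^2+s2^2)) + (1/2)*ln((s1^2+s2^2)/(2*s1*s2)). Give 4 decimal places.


Bhattacharyya distance between two Gaussians:
DB = (m1-m2)^2/(4*(s1^2+s2^2)) + (1/2)*ln((s1^2+s2^2)/(2*s1*s2)).
(m1-m2)^2 = (3)^2 = 9.
s1^2+s2^2 = 25 + 16 = 41.
term1 = 9/164 = 0.054878.
term2 = 0.5*ln(41/40.0) = 0.012346.
DB = 0.054878 + 0.012346 = 0.0672

0.0672


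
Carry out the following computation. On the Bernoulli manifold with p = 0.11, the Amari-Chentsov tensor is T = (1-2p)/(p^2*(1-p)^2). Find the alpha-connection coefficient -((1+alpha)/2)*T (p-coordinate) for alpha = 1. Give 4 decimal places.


Skewness (Amari-Chentsov) tensor: T = (1-2p)/(p^2*(1-p)^2).
p = 0.11, 1-2p = 0.78, p^2 = 0.0121, (1-p)^2 = 0.7921.
T = 0.78/(0.0121 * 0.7921) = 81.382161.
In the p-coordinate, Gamma^(alpha) = Gamma^(0) - (alpha/2)*T with Gamma^(0) = (1/2)*g'(p) = -T/2,
so Gamma^(alpha) = -((1+alpha)/2)*T.
alpha = 1, -(1+alpha)/2 = -1.0.
Gamma = -1.0 * 81.382161 = -81.3822

-81.3822


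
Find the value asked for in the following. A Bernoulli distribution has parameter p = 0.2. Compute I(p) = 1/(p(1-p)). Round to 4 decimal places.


For Bernoulli(p), Fisher information is I(p) = 1/(p*(1-p)).
p = 0.2, 1-p = 0.8.
p*(1-p) = 0.16.
I(p) = 1/0.16 = 6.2500

6.2500


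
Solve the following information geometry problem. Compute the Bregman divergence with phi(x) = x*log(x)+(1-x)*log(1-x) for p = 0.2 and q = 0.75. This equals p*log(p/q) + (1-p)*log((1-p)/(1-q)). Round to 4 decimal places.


Bregman divergence with negative entropy generator:
D = p*log(p/q) + (1-p)*log((1-p)/(1-q)).
p = 0.2, q = 0.75.
p*log(p/q) = 0.2*log(0.2/0.75) = -0.264351.
(1-p)*log((1-p)/(1-q)) = 0.8*log(0.8/0.25) = 0.930521.
D = -0.264351 + 0.930521 = 0.6662

0.6662


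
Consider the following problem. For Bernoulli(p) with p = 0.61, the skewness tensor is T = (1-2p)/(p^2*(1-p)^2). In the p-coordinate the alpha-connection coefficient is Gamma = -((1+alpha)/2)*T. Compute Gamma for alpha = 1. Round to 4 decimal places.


Skewness (Amari-Chentsov) tensor: T = (1-2p)/(p^2*(1-p)^2).
p = 0.61, 1-2p = -0.22, p^2 = 0.3721, (1-p)^2 = 0.1521.
T = -0.22/(0.3721 * 0.1521) = -3.887172.
In the p-coordinate, Gamma^(alpha) = Gamma^(0) - (alpha/2)*T with Gamma^(0) = (1/2)*g'(p) = -T/2,
so Gamma^(alpha) = -((1+alpha)/2)*T.
alpha = 1, -(1+alpha)/2 = -1.0.
Gamma = -1.0 * -3.887172 = 3.8872

3.8872


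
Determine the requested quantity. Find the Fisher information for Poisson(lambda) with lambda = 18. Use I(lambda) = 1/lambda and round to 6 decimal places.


Fisher information for Poisson: I(lambda) = 1/lambda.
lambda = 18.
I(lambda) = 1/18 = 0.055556

0.055556


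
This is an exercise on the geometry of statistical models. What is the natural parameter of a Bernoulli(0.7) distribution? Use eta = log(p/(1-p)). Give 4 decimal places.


Natural parameter for Bernoulli: eta = log(p/(1-p)).
p = 0.7, 1-p = 0.3.
p/(1-p) = 2.333333.
eta = log(2.333333) = 0.8473

0.8473


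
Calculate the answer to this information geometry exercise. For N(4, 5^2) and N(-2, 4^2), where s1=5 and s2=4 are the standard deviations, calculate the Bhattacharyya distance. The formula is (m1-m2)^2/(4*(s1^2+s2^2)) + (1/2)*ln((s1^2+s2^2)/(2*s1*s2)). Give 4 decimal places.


Bhattacharyya distance between two Gaussians:
DB = (m1-m2)^2/(4*(s1^2+s2^2)) + (1/2)*ln((s1^2+s2^2)/(2*s1*s2)).
(m1-m2)^2 = (6)^2 = 36.
s1^2+s2^2 = 25 + 16 = 41.
term1 = 36/164 = 0.219512.
term2 = 0.5*ln(41/40.0) = 0.012346.
DB = 0.219512 + 0.012346 = 0.2319

0.2319


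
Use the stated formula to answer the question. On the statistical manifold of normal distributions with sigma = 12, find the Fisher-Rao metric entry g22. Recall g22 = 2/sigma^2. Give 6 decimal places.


For the 2-parameter normal family, the Fisher metric has:
  g11 = 1/sigma^2, g22 = 2/sigma^2.
sigma = 12, sigma^2 = 144.
g22 = 0.013889

0.013889


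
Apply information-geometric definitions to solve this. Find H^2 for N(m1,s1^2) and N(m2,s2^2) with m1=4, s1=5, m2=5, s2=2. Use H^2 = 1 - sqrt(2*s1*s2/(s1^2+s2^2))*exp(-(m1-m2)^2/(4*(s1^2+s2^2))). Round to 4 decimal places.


Squared Hellinger distance for Gaussians:
H^2 = 1 - sqrt(2*s1*s2/(s1^2+s2^2)) * exp(-(m1-m2)^2/(4*(s1^2+s2^2))).
s1^2 = 25, s2^2 = 4, s1^2+s2^2 = 29.
sqrt(2*5*2/(29)) = 0.830455.
(m1-m2)^2 = (-1)^2 = 1.
exp(-1/(4*29)) = exp(-0.008621) = 0.991416.
H^2 = 1 - 0.830455*0.991416 = 0.1767

0.1767


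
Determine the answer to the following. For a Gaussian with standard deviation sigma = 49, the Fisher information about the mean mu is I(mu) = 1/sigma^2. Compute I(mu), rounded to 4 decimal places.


The Fisher information for the mean of a normal distribution is I(mu) = 1/sigma^2.
sigma = 49, so sigma^2 = 2401.
I(mu) = 1/2401 = 0.0004

0.0004


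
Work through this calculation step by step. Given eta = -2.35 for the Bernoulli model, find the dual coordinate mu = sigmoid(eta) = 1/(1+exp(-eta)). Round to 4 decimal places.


Dual coordinate (expectation parameter) for Bernoulli:
mu = 1/(1+exp(-eta)).
eta = -2.35.
exp(-eta) = exp(2.35) = 10.48557.
mu = 1/(1+10.48557) = 0.0871

0.0871


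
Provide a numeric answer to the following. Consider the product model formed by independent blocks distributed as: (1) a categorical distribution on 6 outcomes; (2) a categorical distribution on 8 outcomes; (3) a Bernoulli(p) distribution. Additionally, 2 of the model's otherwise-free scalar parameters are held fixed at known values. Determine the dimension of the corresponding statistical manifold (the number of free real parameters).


The dimension of a statistical manifold equals the number of free
(independent) real parameters of the model. For a product of independent
blocks the parameter counts add.
- categorical on 6 outcomes (probabilities sum to 1): 6-1 = 5.
- categorical on 8 outcomes (probabilities sum to 1): 8-1 = 7.
- Bernoulli (p): 1.
Total = 5 + 7 + 1 = 13.
2 parameter(s) fixed at known values: 13 - 2 = 11.
Dimension = 11

11


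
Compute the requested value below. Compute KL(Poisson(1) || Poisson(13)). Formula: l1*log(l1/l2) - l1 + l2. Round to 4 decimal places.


KL divergence for Poisson:
KL = l1*log(l1/l2) - l1 + l2.
l1 = 1, l2 = 13.
log(1/13) = -2.564949.
l1*log(l1/l2) = 1 * -2.564949 = -2.564949.
KL = -2.564949 - 1 + 13 = 9.4351

9.4351


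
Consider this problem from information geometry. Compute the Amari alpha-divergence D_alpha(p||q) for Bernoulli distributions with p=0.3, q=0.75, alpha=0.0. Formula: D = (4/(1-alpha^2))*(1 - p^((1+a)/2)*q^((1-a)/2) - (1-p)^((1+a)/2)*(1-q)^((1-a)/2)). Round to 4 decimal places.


Amari alpha-divergence:
D = (4/(1-alpha^2))*(1 - p^((1+a)/2)*q^((1-a)/2) - (1-p)^((1+a)/2)*(1-q)^((1-a)/2)).
alpha = 0.0, p = 0.3, q = 0.75.
e1 = (1+alpha)/2 = 0.5, e2 = (1-alpha)/2 = 0.5.
t1 = p^e1 * q^e2 = 0.3^0.5 * 0.75^0.5 = 0.474342.
t2 = (1-p)^e1 * (1-q)^e2 = 0.7^0.5 * 0.25^0.5 = 0.41833.
4/(1-alpha^2) = 4.0.
D = 4.0*(1 - 0.474342 - 0.41833) = 0.4293

0.4293


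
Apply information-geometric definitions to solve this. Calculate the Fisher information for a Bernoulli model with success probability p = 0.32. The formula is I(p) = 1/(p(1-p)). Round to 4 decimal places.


For Bernoulli(p), Fisher information is I(p) = 1/(p*(1-p)).
p = 0.32, 1-p = 0.68.
p*(1-p) = 0.2176.
I(p) = 1/0.2176 = 4.5956

4.5956


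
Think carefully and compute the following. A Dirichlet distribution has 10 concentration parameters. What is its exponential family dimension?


Exponential family dimension calculation:
Dirichlet with 10 components has 10 natural parameters.

10


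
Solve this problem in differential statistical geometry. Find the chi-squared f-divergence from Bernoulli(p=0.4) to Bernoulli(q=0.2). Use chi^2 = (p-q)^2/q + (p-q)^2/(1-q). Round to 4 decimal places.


Chi-squared divergence between Bernoulli distributions:
chi^2 = (p-q)^2/q + (p-q)^2/(1-q).
p = 0.4, q = 0.2, p-q = 0.2.
(p-q)^2 = 0.04.
term1 = 0.04/0.2 = 0.2.
term2 = 0.04/0.8 = 0.05.
chi^2 = 0.2 + 0.05 = 0.2500

0.2500


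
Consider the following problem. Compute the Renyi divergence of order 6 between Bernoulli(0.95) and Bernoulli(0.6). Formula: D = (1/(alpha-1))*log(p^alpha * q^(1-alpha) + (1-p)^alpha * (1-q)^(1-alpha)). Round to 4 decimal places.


Renyi divergence of order alpha between Bernoulli distributions:
D = (1/(alpha-1))*log(p^alpha * q^(1-alpha) + (1-p)^alpha * (1-q)^(1-alpha)).
alpha = 6, p = 0.95, q = 0.6.
p^alpha * q^(1-alpha) = 0.95^6 * 0.6^-5 = 9.453342.
(1-p)^alpha * (1-q)^(1-alpha) = 0.05^6 * 0.4^-5 = 2e-06.
sum = 9.453342 + 2e-06 = 9.453344.
D = (1/5)*log(9.453344) = 0.4493

0.4493


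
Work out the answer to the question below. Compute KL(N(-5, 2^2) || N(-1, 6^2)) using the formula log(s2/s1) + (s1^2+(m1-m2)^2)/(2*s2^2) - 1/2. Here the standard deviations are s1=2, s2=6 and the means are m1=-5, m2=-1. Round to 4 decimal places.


KL divergence between normal distributions:
KL = log(s2/s1) + (s1^2 + (m1-m2)^2)/(2*s2^2) - 1/2.
log(6/2) = 1.098612.
(2^2 + (-5--1)^2)/(2*6^2) = (4 + 16)/72 = 0.277778.
KL = 1.098612 + 0.277778 - 0.5 = 0.8764

0.8764


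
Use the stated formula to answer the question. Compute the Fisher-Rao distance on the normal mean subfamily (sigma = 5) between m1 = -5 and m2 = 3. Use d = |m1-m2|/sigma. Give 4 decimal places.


On the fixed-variance normal subfamily, geodesic distance = |m1-m2|/sigma.
|-5 - 3| = 8.
sigma = 5.
d = 8/5 = 1.6000

1.6000


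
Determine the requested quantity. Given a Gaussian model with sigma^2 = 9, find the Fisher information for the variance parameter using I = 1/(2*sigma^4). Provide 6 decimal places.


Fisher information for variance: I(sigma^2) = 1/(2*sigma^4).
sigma^2 = 9, so sigma^4 = 81.
I = 1/(2*81) = 1/162 = 0.006173

0.006173


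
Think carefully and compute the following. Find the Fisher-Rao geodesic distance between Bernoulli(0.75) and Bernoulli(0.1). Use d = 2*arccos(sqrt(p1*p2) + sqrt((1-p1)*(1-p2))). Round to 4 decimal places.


Geodesic distance on Bernoulli manifold:
d(p1,p2) = 2*arccos(sqrt(p1*p2) + sqrt((1-p1)*(1-p2))).
sqrt(p1*p2) = sqrt(0.75*0.1) = 0.273861.
sqrt((1-p1)*(1-p2)) = sqrt(0.25*0.9) = 0.474342.
arg = 0.273861 + 0.474342 = 0.748203.
d = 2*arccos(0.748203) = 1.4509

1.4509


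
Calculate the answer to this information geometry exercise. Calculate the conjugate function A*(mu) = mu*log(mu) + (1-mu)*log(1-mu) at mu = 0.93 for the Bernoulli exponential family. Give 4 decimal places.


Legendre transform for Bernoulli:
A*(mu) = mu*log(mu) + (1-mu)*log(1-mu).
mu = 0.93, 1-mu = 0.07.
mu*log(mu) = 0.93*log(0.93) = -0.067491.
(1-mu)*log(1-mu) = 0.07*log(0.07) = -0.186148.
A* = -0.067491 + -0.186148 = -0.2536

-0.2536


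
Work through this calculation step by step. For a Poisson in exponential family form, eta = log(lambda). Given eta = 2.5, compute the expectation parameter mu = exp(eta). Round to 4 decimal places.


Expectation parameter for Poisson exponential family:
mu = exp(eta).
eta = 2.5.
mu = exp(2.5) = 12.1825

12.1825


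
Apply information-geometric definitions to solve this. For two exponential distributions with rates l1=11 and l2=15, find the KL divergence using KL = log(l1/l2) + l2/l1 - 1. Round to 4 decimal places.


KL divergence for exponential family:
KL = log(l1/l2) + l2/l1 - 1.
log(11/15) = -0.310155.
15/11 = 1.363636.
KL = -0.310155 + 1.363636 - 1 = 0.0535

0.0535


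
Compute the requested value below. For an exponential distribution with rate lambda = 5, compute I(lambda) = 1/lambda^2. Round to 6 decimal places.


Fisher information for exponential: I(lambda) = 1/lambda^2.
lambda = 5, lambda^2 = 25.
I = 1/25 = 0.040000

0.040000


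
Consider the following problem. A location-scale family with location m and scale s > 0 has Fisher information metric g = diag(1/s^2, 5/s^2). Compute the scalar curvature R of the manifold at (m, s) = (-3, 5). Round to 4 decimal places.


The metric has the form g = (A dm^2 + B ds^2)/s^2 with A = 1, B = 5.
Substitute u = sqrt(A/B)*m: g = B*(du^2 + ds^2)/s^2, i.e. B times the
Poincare upper half-plane metric, which has constant Gaussian curvature -1.
Scaling a 2D metric by a constant c divides the Gaussian curvature by c,
so K = -1/B = -1/(5) = -0.2000 everywhere (the point (m, s) = (-3, 5) is irrelevant:
the curvature is constant).
Scalar curvature in dimension 2: R = 2K = -2/(5) = -0.4000.

-0.4000


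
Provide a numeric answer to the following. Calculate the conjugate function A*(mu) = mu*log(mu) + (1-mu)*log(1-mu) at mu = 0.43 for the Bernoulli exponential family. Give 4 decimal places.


Legendre transform for Bernoulli:
A*(mu) = mu*log(mu) + (1-mu)*log(1-mu).
mu = 0.43, 1-mu = 0.57.
mu*log(mu) = 0.43*log(0.43) = -0.362907.
(1-mu)*log(1-mu) = 0.57*log(0.57) = -0.320408.
A* = -0.362907 + -0.320408 = -0.6833

-0.6833


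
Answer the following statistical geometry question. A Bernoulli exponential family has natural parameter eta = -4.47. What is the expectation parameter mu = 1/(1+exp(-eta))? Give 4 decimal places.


Dual coordinate (expectation parameter) for Bernoulli:
mu = 1/(1+exp(-eta)).
eta = -4.47.
exp(-eta) = exp(4.47) = 87.356723.
mu = 1/(1+87.356723) = 0.0113

0.0113


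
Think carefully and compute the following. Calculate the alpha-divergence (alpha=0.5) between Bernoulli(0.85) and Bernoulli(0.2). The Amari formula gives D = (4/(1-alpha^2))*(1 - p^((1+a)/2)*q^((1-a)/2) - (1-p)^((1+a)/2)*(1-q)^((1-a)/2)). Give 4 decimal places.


Amari alpha-divergence:
D = (4/(1-alpha^2))*(1 - p^((1+a)/2)*q^((1-a)/2) - (1-p)^((1+a)/2)*(1-q)^((1-a)/2)).
alpha = 0.5, p = 0.85, q = 0.2.
e1 = (1+alpha)/2 = 0.75, e2 = (1-alpha)/2 = 0.25.
t1 = p^e1 * q^e2 = 0.85^0.75 * 0.2^0.25 = 0.592.
t2 = (1-p)^e1 * (1-q)^e2 = 0.15^0.75 * 0.8^0.25 = 0.227951.
4/(1-alpha^2) = 5.333333.
D = 5.333333*(1 - 0.592 - 0.227951) = 0.9603

0.9603


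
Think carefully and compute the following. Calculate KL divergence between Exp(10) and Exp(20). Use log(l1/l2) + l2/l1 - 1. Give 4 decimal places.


KL divergence for exponential family:
KL = log(l1/l2) + l2/l1 - 1.
log(10/20) = -0.693147.
20/10 = 2.0.
KL = -0.693147 + 2.0 - 1 = 0.3069

0.3069


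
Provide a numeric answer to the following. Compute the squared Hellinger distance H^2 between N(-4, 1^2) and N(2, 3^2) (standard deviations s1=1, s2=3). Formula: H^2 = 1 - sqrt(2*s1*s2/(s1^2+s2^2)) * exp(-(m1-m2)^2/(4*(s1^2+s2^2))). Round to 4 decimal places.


Squared Hellinger distance for Gaussians:
H^2 = 1 - sqrt(2*s1*s2/(s1^2+s2^2)) * exp(-(m1-m2)^2/(4*(s1^2+s2^2))).
s1^2 = 1, s2^2 = 9, s1^2+s2^2 = 10.
sqrt(2*1*3/(10)) = 0.774597.
(m1-m2)^2 = (-6)^2 = 36.
exp(-36/(4*10)) = exp(-0.9) = 0.40657.
H^2 = 1 - 0.774597*0.40657 = 0.6851

0.6851


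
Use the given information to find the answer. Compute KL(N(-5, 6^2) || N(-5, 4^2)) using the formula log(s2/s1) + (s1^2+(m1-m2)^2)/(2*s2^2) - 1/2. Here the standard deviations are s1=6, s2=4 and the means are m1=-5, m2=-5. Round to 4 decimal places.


KL divergence between normal distributions:
KL = log(s2/s1) + (s1^2 + (m1-m2)^2)/(2*s2^2) - 1/2.
log(4/6) = -0.405465.
(6^2 + (-5--5)^2)/(2*4^2) = (36 + 0)/32 = 1.125.
KL = -0.405465 + 1.125 - 0.5 = 0.2195

0.2195


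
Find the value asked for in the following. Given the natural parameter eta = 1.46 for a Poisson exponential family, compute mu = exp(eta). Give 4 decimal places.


Expectation parameter for Poisson exponential family:
mu = exp(eta).
eta = 1.46.
mu = exp(1.46) = 4.3060

4.3060


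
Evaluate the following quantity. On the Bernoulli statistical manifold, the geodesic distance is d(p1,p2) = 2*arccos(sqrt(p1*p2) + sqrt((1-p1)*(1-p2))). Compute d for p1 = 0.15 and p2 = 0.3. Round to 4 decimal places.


Geodesic distance on Bernoulli manifold:
d(p1,p2) = 2*arccos(sqrt(p1*p2) + sqrt((1-p1)*(1-p2))).
sqrt(p1*p2) = sqrt(0.15*0.3) = 0.212132.
sqrt((1-p1)*(1-p2)) = sqrt(0.85*0.7) = 0.771362.
arg = 0.212132 + 0.771362 = 0.983494.
d = 2*arccos(0.983494) = 0.3639

0.3639


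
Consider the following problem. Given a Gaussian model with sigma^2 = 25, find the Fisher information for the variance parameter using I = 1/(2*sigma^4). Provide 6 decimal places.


Fisher information for variance: I(sigma^2) = 1/(2*sigma^4).
sigma^2 = 25, so sigma^4 = 625.
I = 1/(2*625) = 1/1250 = 0.000800

0.000800


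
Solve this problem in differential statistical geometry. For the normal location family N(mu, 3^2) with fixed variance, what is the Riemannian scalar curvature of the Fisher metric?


This family has a single free parameter, so its statistical manifold
is 1-dimensional. The Riemann curvature tensor of any 1-dimensional
Riemannian manifold vanishes identically, so R = 0.

0


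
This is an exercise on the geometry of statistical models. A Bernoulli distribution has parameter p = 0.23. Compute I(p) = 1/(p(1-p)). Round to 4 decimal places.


For Bernoulli(p), Fisher information is I(p) = 1/(p*(1-p)).
p = 0.23, 1-p = 0.77.
p*(1-p) = 0.1771.
I(p) = 1/0.1771 = 5.6465

5.6465


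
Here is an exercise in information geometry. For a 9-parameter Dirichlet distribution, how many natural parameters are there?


Exponential family dimension calculation:
Dirichlet with 9 components has 9 natural parameters.

9


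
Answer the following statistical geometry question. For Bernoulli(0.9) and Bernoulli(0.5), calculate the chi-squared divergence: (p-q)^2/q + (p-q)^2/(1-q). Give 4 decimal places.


Chi-squared divergence between Bernoulli distributions:
chi^2 = (p-q)^2/q + (p-q)^2/(1-q).
p = 0.9, q = 0.5, p-q = 0.4.
(p-q)^2 = 0.16.
term1 = 0.16/0.5 = 0.32.
term2 = 0.16/0.5 = 0.32.
chi^2 = 0.32 + 0.32 = 0.6400

0.6400


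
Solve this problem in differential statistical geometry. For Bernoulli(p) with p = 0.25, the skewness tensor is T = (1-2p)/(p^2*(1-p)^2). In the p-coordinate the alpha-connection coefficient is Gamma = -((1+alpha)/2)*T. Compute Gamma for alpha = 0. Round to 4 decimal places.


Skewness (Amari-Chentsov) tensor: T = (1-2p)/(p^2*(1-p)^2).
p = 0.25, 1-2p = 0.5, p^2 = 0.0625, (1-p)^2 = 0.5625.
T = 0.5/(0.0625 * 0.5625) = 14.222222.
In the p-coordinate, Gamma^(alpha) = Gamma^(0) - (alpha/2)*T with Gamma^(0) = (1/2)*g'(p) = -T/2,
so Gamma^(alpha) = -((1+alpha)/2)*T.
alpha = 0, -(1+alpha)/2 = -0.5.
Gamma = -0.5 * 14.222222 = -7.1111

-7.1111


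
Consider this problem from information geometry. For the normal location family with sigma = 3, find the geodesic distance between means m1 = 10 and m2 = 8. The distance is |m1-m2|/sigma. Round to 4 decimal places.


On the fixed-variance normal subfamily, geodesic distance = |m1-m2|/sigma.
|10 - 8| = 2.
sigma = 3.
d = 2/3 = 0.6667

0.6667


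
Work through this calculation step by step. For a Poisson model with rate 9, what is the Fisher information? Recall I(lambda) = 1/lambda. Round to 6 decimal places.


Fisher information for Poisson: I(lambda) = 1/lambda.
lambda = 9.
I(lambda) = 1/9 = 0.111111

0.111111


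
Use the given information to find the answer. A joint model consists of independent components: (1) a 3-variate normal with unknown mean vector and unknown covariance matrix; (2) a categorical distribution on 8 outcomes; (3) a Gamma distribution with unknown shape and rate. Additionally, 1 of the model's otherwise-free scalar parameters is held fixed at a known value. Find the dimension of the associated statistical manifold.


The dimension of a statistical manifold equals the number of free
(independent) real parameters of the model. For a product of independent
blocks the parameter counts add.
- 3-variate normal: 3 (mean) + 3*4/2 = 6 (symmetric covariance) = 9.
- categorical on 8 outcomes (probabilities sum to 1): 8-1 = 7.
- Gamma (shape, rate): 2.
Total = 9 + 7 + 2 = 18.
1 parameter(s) fixed at known values: 18 - 1 = 17.
Dimension = 17

17


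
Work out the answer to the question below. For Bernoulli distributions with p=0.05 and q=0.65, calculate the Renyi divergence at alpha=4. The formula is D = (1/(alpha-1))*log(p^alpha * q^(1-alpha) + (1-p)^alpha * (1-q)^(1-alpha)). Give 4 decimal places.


Renyi divergence of order alpha between Bernoulli distributions:
D = (1/(alpha-1))*log(p^alpha * q^(1-alpha) + (1-p)^alpha * (1-q)^(1-alpha)).
alpha = 4, p = 0.05, q = 0.65.
p^alpha * q^(1-alpha) = 0.05^4 * 0.65^-3 = 2.3e-05.
(1-p)^alpha * (1-q)^(1-alpha) = 0.95^4 * 0.35^-3 = 18.99723.
sum = 2.3e-05 + 18.99723 = 18.997253.
D = (1/3)*log(18.997253) = 0.9814

0.9814


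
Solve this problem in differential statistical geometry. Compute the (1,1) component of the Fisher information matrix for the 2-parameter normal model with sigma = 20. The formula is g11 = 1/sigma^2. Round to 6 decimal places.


For the 2-parameter normal family, the Fisher metric has:
  g11 = 1/sigma^2, g22 = 2/sigma^2.
sigma = 20, sigma^2 = 400.
g11 = 0.002500

0.002500


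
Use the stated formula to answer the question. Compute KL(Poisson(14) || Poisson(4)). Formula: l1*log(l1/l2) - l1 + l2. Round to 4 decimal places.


KL divergence for Poisson:
KL = l1*log(l1/l2) - l1 + l2.
l1 = 14, l2 = 4.
log(14/4) = 1.252763.
l1*log(l1/l2) = 14 * 1.252763 = 17.538682.
KL = 17.538682 - 14 + 4 = 7.5387

7.5387


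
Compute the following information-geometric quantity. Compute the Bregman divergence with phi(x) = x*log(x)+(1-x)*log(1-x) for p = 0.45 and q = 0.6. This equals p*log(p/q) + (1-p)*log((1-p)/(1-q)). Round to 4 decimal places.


Bregman divergence with negative entropy generator:
D = p*log(p/q) + (1-p)*log((1-p)/(1-q)).
p = 0.45, q = 0.6.
p*log(p/q) = 0.45*log(0.45/0.6) = -0.129457.
(1-p)*log((1-p)/(1-q)) = 0.55*log(0.55/0.4) = 0.17515.
D = -0.129457 + 0.17515 = 0.0457

0.0457


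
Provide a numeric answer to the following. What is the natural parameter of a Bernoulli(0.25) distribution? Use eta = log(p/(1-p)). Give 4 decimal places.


Natural parameter for Bernoulli: eta = log(p/(1-p)).
p = 0.25, 1-p = 0.75.
p/(1-p) = 0.333333.
eta = log(0.333333) = -1.0986

-1.0986


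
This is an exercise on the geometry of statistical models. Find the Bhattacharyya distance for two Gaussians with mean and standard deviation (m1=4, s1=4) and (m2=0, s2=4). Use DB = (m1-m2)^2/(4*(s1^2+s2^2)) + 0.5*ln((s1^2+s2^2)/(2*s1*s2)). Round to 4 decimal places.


Bhattacharyya distance between two Gaussians:
DB = (m1-m2)^2/(4*(s1^2+s2^2)) + (1/2)*ln((s1^2+s2^2)/(2*s1*s2)).
(m1-m2)^2 = (4)^2 = 16.
s1^2+s2^2 = 16 + 16 = 32.
term1 = 16/128 = 0.125.
term2 = 0.5*ln(32/32.0) = 0.0.
DB = 0.125 + 0.0 = 0.1250

0.1250


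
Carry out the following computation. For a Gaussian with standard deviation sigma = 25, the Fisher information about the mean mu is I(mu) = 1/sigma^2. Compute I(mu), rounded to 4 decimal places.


The Fisher information for the mean of a normal distribution is I(mu) = 1/sigma^2.
sigma = 25, so sigma^2 = 625.
I(mu) = 1/625 = 0.0016

0.0016


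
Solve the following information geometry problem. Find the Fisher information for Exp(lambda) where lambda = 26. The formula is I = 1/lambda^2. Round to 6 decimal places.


Fisher information for exponential: I(lambda) = 1/lambda^2.
lambda = 26, lambda^2 = 676.
I = 1/676 = 0.001479

0.001479


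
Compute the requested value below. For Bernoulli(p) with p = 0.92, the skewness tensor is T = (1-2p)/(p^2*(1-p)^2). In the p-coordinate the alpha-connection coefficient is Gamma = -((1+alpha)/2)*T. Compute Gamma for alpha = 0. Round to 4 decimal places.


Skewness (Amari-Chentsov) tensor: T = (1-2p)/(p^2*(1-p)^2).
p = 0.92, 1-2p = -0.84, p^2 = 0.8464, (1-p)^2 = 0.0064.
T = -0.84/(0.8464 * 0.0064) = -155.068526.
In the p-coordinate, Gamma^(alpha) = Gamma^(0) - (alpha/2)*T with Gamma^(0) = (1/2)*g'(p) = -T/2,
so Gamma^(alpha) = -((1+alpha)/2)*T.
alpha = 0, -(1+alpha)/2 = -0.5.
Gamma = -0.5 * -155.068526 = 77.5343

77.5343


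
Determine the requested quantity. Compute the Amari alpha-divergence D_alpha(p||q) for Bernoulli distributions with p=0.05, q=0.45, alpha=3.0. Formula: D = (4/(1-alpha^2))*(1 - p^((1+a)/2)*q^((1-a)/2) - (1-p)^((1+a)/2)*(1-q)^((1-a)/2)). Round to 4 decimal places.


Amari alpha-divergence:
D = (4/(1-alpha^2))*(1 - p^((1+a)/2)*q^((1-a)/2) - (1-p)^((1+a)/2)*(1-q)^((1-a)/2)).
alpha = 3.0, p = 0.05, q = 0.45.
e1 = (1+alpha)/2 = 2.0, e2 = (1-alpha)/2 = -1.0.
t1 = p^e1 * q^e2 = 0.05^2.0 * 0.45^-1.0 = 0.005556.
t2 = (1-p)^e1 * (1-q)^e2 = 0.95^2.0 * 0.55^-1.0 = 1.640909.
4/(1-alpha^2) = -0.5.
D = -0.5*(1 - 0.005556 - 1.640909) = 0.3232

0.3232


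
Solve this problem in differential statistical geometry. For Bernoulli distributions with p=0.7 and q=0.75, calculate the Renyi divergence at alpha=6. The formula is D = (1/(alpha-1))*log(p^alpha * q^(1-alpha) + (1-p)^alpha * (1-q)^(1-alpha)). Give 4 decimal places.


Renyi divergence of order alpha between Bernoulli distributions:
D = (1/(alpha-1))*log(p^alpha * q^(1-alpha) + (1-p)^alpha * (1-q)^(1-alpha)).
alpha = 6, p = 0.7, q = 0.75.
p^alpha * q^(1-alpha) = 0.7^6 * 0.75^-5 = 0.495772.
(1-p)^alpha * (1-q)^(1-alpha) = 0.3^6 * 0.25^-5 = 0.746496.
sum = 0.495772 + 0.746496 = 1.242268.
D = (1/5)*log(1.242268) = 0.0434

0.0434


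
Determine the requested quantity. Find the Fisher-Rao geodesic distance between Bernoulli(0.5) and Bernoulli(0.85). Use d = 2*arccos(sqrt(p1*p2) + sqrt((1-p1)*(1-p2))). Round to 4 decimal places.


Geodesic distance on Bernoulli manifold:
d(p1,p2) = 2*arccos(sqrt(p1*p2) + sqrt((1-p1)*(1-p2))).
sqrt(p1*p2) = sqrt(0.5*0.85) = 0.65192.
sqrt((1-p1)*(1-p2)) = sqrt(0.5*0.15) = 0.273861.
arg = 0.65192 + 0.273861 = 0.925782.
d = 2*arccos(0.925782) = 0.7754

0.7754


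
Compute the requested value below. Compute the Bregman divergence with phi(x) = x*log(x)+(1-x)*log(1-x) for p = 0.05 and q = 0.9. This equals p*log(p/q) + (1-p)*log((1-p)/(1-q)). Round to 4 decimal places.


Bregman divergence with negative entropy generator:
D = p*log(p/q) + (1-p)*log((1-p)/(1-q)).
p = 0.05, q = 0.9.
p*log(p/q) = 0.05*log(0.05/0.9) = -0.144519.
(1-p)*log((1-p)/(1-q)) = 0.95*log(0.95/0.1) = 2.138727.
D = -0.144519 + 2.138727 = 1.9942

1.9942


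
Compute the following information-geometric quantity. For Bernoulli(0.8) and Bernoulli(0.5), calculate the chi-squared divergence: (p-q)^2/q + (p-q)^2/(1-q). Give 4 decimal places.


Chi-squared divergence between Bernoulli distributions:
chi^2 = (p-q)^2/q + (p-q)^2/(1-q).
p = 0.8, q = 0.5, p-q = 0.3.
(p-q)^2 = 0.09.
term1 = 0.09/0.5 = 0.18.
term2 = 0.09/0.5 = 0.18.
chi^2 = 0.18 + 0.18 = 0.3600

0.3600


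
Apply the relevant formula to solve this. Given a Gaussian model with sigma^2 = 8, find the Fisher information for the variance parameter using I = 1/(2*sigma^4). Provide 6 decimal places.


Fisher information for variance: I(sigma^2) = 1/(2*sigma^4).
sigma^2 = 8, so sigma^4 = 64.
I = 1/(2*64) = 1/128 = 0.007813

0.007813


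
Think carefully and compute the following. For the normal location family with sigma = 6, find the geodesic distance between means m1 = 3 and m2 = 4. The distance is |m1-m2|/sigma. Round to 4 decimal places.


On the fixed-variance normal subfamily, geodesic distance = |m1-m2|/sigma.
|3 - 4| = 1.
sigma = 6.
d = 1/6 = 0.1667

0.1667


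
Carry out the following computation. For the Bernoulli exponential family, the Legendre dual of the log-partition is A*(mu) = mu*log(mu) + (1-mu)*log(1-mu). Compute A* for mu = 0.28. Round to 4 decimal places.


Legendre transform for Bernoulli:
A*(mu) = mu*log(mu) + (1-mu)*log(1-mu).
mu = 0.28, 1-mu = 0.72.
mu*log(mu) = 0.28*log(0.28) = -0.35643.
(1-mu)*log(1-mu) = 0.72*log(0.72) = -0.236523.
A* = -0.35643 + -0.236523 = -0.5930

-0.5930


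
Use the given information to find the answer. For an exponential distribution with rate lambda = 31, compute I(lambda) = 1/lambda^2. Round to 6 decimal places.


Fisher information for exponential: I(lambda) = 1/lambda^2.
lambda = 31, lambda^2 = 961.
I = 1/961 = 0.001041

0.001041


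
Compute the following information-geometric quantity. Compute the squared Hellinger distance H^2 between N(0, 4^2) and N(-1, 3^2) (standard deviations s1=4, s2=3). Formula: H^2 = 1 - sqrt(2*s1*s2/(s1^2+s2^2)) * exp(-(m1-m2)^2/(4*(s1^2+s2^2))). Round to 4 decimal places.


Squared Hellinger distance for Gaussians:
H^2 = 1 - sqrt(2*s1*s2/(s1^2+s2^2)) * exp(-(m1-m2)^2/(4*(s1^2+s2^2))).
s1^2 = 16, s2^2 = 9, s1^2+s2^2 = 25.
sqrt(2*4*3/(25)) = 0.979796.
(m1-m2)^2 = (1)^2 = 1.
exp(-1/(4*25)) = exp(-0.01) = 0.99005.
H^2 = 1 - 0.979796*0.99005 = 0.0300

0.0300


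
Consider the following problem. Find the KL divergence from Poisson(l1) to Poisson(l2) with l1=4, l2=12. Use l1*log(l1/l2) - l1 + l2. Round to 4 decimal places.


KL divergence for Poisson:
KL = l1*log(l1/l2) - l1 + l2.
l1 = 4, l2 = 12.
log(4/12) = -1.098612.
l1*log(l1/l2) = 4 * -1.098612 = -4.394449.
KL = -4.394449 - 4 + 12 = 3.6056

3.6056


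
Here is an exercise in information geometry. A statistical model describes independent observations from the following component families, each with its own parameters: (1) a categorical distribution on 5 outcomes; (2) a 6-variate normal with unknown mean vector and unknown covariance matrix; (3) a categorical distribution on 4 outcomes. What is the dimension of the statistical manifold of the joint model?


The dimension of a statistical manifold equals the number of free
(independent) real parameters of the model. For a product of independent
blocks the parameter counts add.
- categorical on 5 outcomes (probabilities sum to 1): 5-1 = 4.
- 6-variate normal: 6 (mean) + 6*7/2 = 21 (symmetric covariance) = 27.
- categorical on 4 outcomes (probabilities sum to 1): 4-1 = 3.
Total = 4 + 27 + 3 = 34.
Dimension = 34

34


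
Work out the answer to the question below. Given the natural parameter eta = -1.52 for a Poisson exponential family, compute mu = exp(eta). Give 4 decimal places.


Expectation parameter for Poisson exponential family:
mu = exp(eta).
eta = -1.52.
mu = exp(-1.52) = 0.2187

0.2187


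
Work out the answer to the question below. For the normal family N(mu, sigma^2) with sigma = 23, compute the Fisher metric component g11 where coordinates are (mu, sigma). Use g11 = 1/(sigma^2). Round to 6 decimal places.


For the 2-parameter normal family, the Fisher metric has:
  g11 = 1/sigma^2, g22 = 2/sigma^2.
sigma = 23, sigma^2 = 529.
g11 = 0.001890

0.001890


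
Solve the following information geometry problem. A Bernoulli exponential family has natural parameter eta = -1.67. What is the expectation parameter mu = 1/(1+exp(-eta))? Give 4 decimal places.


Dual coordinate (expectation parameter) for Bernoulli:
mu = 1/(1+exp(-eta)).
eta = -1.67.
exp(-eta) = exp(1.67) = 5.312168.
mu = 1/(1+5.312168) = 0.1584

0.1584


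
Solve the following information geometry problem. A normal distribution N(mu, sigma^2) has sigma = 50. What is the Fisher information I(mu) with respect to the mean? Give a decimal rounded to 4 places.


The Fisher information for the mean of a normal distribution is I(mu) = 1/sigma^2.
sigma = 50, so sigma^2 = 2500.
I(mu) = 1/2500 = 0.0004

0.0004


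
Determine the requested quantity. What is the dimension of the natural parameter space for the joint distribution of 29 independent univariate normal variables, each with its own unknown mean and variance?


Exponential family dimension calculation:
Each univariate normal has two natural parameters (mu/sigma^2 and -1/(2 sigma^2)).
With 29 independent components, dim = 2 * 29 = 58.

58


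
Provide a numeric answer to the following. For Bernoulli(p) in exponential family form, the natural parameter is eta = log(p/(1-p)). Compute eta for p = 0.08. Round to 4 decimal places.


Natural parameter for Bernoulli: eta = log(p/(1-p)).
p = 0.08, 1-p = 0.92.
p/(1-p) = 0.086957.
eta = log(0.086957) = -2.4423

-2.4423


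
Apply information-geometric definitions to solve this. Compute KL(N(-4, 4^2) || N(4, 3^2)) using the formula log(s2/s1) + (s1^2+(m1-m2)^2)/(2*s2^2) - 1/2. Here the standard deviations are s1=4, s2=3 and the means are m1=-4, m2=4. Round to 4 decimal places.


KL divergence between normal distributions:
KL = log(s2/s1) + (s1^2 + (m1-m2)^2)/(2*s2^2) - 1/2.
log(3/4) = -0.287682.
(4^2 + (-4-4)^2)/(2*3^2) = (16 + 64)/18 = 4.444444.
KL = -0.287682 + 4.444444 - 0.5 = 3.6568

3.6568


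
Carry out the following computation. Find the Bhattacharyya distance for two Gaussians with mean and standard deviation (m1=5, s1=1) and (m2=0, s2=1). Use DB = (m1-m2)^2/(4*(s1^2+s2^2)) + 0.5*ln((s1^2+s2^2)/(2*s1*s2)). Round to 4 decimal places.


Bhattacharyya distance between two Gaussians:
DB = (m1-m2)^2/(4*(s1^2+s2^2)) + (1/2)*ln((s1^2+s2^2)/(2*s1*s2)).
(m1-m2)^2 = (5)^2 = 25.
s1^2+s2^2 = 1 + 1 = 2.
term1 = 25/8 = 3.125.
term2 = 0.5*ln(2/2.0) = 0.0.
DB = 3.125 + 0.0 = 3.1250

3.1250


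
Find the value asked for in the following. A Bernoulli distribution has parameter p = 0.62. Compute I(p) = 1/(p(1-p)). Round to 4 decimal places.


For Bernoulli(p), Fisher information is I(p) = 1/(p*(1-p)).
p = 0.62, 1-p = 0.38.
p*(1-p) = 0.2356.
I(p) = 1/0.2356 = 4.2445

4.2445


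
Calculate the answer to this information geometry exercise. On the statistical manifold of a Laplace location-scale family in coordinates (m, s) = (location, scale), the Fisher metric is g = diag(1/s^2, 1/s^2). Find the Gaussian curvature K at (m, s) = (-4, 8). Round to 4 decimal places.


The metric has the form g = (A dm^2 + B ds^2)/s^2 with A = 1, B = 1.
Substitute u = sqrt(A/B)*m: g = B*(du^2 + ds^2)/s^2, i.e. B times the
Poincare upper half-plane metric, which has constant Gaussian curvature -1.
Scaling a 2D metric by a constant c divides the Gaussian curvature by c,
so K = -1/B = -1/(1) = -1.0000 everywhere (the point (m, s) = (-4, 8) is irrelevant:
the curvature is constant).
The requested Gaussian curvature is K = -1.0000.

-1.0000


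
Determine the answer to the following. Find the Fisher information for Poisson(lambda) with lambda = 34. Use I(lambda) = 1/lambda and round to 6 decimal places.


Fisher information for Poisson: I(lambda) = 1/lambda.
lambda = 34.
I(lambda) = 1/34 = 0.029412

0.029412


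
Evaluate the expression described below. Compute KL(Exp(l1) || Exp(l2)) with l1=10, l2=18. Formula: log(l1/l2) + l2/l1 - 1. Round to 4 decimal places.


KL divergence for exponential family:
KL = log(l1/l2) + l2/l1 - 1.
log(10/18) = -0.587787.
18/10 = 1.8.
KL = -0.587787 + 1.8 - 1 = 0.2122

0.2122


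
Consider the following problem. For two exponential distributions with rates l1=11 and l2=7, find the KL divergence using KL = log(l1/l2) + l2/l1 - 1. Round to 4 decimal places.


KL divergence for exponential family:
KL = log(l1/l2) + l2/l1 - 1.
log(11/7) = 0.451985.
7/11 = 0.636364.
KL = 0.451985 + 0.636364 - 1 = 0.0883

0.0883


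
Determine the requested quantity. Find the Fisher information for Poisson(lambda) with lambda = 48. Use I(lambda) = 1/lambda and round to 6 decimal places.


Fisher information for Poisson: I(lambda) = 1/lambda.
lambda = 48.
I(lambda) = 1/48 = 0.020833

0.020833
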